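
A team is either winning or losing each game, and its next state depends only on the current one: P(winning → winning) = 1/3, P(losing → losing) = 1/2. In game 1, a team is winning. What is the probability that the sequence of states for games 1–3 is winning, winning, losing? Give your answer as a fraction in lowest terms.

Game 1 is given. For each transition, use the conditional probability from the current state:
P(winning | winning) = 1/3; P(losing | winning) = 2/3.
P = 1/3 × 2/3 = 2/9.

2/9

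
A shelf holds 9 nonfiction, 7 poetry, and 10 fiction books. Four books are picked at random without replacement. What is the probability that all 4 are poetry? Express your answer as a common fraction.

P(all poetry) = 7/26 × 6/25 × 5/24 × 4/23 = 840/358800 = 7/2990.

7/2990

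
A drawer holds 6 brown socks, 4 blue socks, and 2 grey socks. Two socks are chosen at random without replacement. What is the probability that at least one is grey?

P(no grey) = 10/12 × 9/11 = 90/132 = 15/22.
P(at least one) = 1 − 15/22 = 7/22.

7/22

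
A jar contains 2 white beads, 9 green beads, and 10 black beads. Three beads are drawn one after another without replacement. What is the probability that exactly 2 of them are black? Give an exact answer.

99/266

One ordering (black drawn first) has probability 10/21 × 9/20 × 11/19 = 990/7980 = 33/266.
There are C(3,2) = 3 such orderings, each equally likely, so P = 3 × 33/266 = 99/266.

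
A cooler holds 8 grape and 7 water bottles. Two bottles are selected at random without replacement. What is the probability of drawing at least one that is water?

P(no water) = 8/15 × 7/14 = 56/210 = 4/15.
P(at least one) = 1 − 4/15 = 11/15.

11/15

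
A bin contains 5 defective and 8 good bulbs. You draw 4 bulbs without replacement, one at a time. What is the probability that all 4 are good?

P(all good) = 8/13 × 7/12 × 6/11 × 5/10 = 1680/17160 = 14/143.

14/143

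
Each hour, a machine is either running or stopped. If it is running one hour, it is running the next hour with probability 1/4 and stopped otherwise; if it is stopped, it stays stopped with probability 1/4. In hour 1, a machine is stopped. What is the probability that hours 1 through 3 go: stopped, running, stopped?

Hour 1 is given. For each transition, use the conditional probability from the current state:
P(running | stopped) = 3/4; P(stopped | running) = 3/4.
P = 3/4 × 3/4 = 9/16.

9/16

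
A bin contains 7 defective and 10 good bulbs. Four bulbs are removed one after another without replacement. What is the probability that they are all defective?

1/68

P(all defective) = 7/17 × 6/16 × 5/15 × 4/14 = 840/57120 = 1/68.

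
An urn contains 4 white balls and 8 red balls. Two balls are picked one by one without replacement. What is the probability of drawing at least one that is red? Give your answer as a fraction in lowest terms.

10/11

P(no red) = 4/12 × 3/11 = 12/132 = 1/11.
P(at least one) = 1 − 1/11 = 10/11.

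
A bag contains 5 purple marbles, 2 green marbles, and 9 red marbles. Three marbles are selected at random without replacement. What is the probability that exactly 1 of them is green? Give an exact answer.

One ordering (green drawn first) has probability 2/16 × 14/15 × 13/14 = 364/3360 = 13/120.
There are C(3,1) = 3 such orderings, each equally likely, so P = 3 × 13/120 = 13/40.

13/40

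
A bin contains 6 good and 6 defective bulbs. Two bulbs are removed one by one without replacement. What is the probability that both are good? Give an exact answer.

P = 6/12 × 5/11 = 30/132 = 5/22.

5/22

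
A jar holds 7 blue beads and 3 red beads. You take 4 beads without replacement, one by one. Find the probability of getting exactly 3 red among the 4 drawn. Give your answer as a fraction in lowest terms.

One ordering (red drawn first) has probability 3/10 × 2/9 × 1/8 × 7/7 = 42/5040 = 1/120.
There are C(4,3) = 4 such orderings, each equally likely, so P = 4 × 1/120 = 1/30.

1/30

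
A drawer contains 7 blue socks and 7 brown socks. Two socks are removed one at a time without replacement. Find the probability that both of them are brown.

P(every draw is brown) = 7/14 × 6/13 = 42/182 = 3/13.

3/13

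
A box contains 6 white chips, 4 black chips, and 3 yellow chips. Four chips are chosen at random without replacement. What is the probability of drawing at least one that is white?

136/143

P(no white) = 7/13 × 6/12 × 5/11 × 4/10 = 840/17160 = 7/143.
P(at least one) = 1 − 7/143 = 136/143.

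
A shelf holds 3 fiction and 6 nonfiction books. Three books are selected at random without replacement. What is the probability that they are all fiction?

P(all fiction) = 3/9 × 2/8 × 1/7 = 6/504 = 1/84.

1/84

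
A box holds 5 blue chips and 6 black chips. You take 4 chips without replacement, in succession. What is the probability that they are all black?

1/22

P = 6/11 × 5/10 × 4/9 × 3/8 = 360/7920 = 1/22.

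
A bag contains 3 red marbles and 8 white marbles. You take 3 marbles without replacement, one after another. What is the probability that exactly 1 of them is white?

8/55

One ordering (white drawn first) has probability 8/11 × 3/10 × 2/9 = 48/990 = 8/165.
There are C(3,1) = 3 such orderings, each equally likely, so P = 3 × 8/165 = 8/55.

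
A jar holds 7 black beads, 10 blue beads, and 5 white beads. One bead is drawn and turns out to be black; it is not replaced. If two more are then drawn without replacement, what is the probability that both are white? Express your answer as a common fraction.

With the first bead removed, 5 white remain out of 21.
P = 5/21 × 4/20 = 20/420 = 1/21.

1/21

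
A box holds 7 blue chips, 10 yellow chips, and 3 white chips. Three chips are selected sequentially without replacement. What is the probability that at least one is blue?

427/570

P(no blue) = 13/20 × 12/19 × 11/18 = 1716/6840 = 143/570.
P(at least one) = 1 − 143/570 = 427/570.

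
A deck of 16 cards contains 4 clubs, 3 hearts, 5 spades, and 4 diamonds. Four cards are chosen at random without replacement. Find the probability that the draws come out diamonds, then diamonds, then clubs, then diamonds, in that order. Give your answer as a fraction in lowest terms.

1/455

Chain rule:
P = 4/16 × 3/15 × 4/14 × 2/13 = 96/43680 = 1/455.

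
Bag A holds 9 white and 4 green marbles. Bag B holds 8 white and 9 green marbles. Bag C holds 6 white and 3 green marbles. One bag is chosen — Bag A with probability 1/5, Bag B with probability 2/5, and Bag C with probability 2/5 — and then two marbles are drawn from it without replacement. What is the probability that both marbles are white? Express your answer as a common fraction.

From Bag A: P(both white) = (9/13)(8/12) = 6/13.
From Bag B: P(both white) = (8/17)(7/16) = 7/34.
From Bag C: P(both white) = (6/9)(5/8) = 5/12.
Total probability = (1/5)(6/13) + (2/5)(7/34) + (2/5)(5/12) = 2263/6630.

2263/6630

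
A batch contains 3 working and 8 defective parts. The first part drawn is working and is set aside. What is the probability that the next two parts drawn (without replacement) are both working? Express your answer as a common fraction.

1/45

After the first draw, 2 of the remaining 10 parts are working.
P = 2/10 × 1/9 = 2/90 = 1/45.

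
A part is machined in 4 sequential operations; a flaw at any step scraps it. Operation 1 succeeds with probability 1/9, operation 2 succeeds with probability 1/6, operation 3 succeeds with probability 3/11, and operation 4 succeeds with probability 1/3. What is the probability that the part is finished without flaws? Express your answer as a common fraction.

The events are sequential, so multiply the conditional probabilities:
P = 1/9 × 1/6 × 3/11 × 1/3 = 3/1782 = 1/594.

1/594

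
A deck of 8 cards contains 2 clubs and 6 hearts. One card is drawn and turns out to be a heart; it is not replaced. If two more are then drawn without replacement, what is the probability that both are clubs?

After the first draw, 2 of the remaining 7 cards are clubs.
P = 2/7 × 1/6 = 2/42 = 1/21.

1/21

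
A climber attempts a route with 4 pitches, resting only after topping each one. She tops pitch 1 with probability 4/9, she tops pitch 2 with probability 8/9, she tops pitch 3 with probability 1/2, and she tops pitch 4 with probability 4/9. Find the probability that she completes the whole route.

Each stage is reached only if all earlier stages succeed, so
P = 4/9 × 8/9 × 1/2 × 4/9 = 128/1458 = 64/729.

64/729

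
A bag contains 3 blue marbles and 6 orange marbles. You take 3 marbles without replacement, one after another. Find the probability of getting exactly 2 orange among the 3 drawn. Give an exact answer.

One ordering (orange drawn first) has probability 6/9 × 5/8 × 3/7 = 90/504 = 5/28.
There are C(3,2) = 3 such orderings, each equally likely, so P = 3 × 5/28 = 15/28.

15/28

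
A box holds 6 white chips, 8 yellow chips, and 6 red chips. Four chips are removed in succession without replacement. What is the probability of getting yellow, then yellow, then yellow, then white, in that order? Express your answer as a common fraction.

Chain rule:
P = 8/20 × 7/19 × 6/18 × 6/17 = 2016/116280 = 28/1615.

28/1615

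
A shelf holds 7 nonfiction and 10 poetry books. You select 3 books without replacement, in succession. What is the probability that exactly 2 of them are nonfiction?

One ordering (nonfiction drawn first) has probability 7/17 × 6/16 × 10/15 = 420/4080 = 7/68.
There are C(3,2) = 3 such orderings, each equally likely, so P = 3 × 7/68 = 21/68.

21/68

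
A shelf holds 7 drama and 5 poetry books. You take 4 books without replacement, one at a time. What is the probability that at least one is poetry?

P(no poetry) = 7/12 × 6/11 × 5/10 × 4/9 = 840/11880 = 7/99.
P(at least one) = 1 − 7/99 = 92/99.

92/99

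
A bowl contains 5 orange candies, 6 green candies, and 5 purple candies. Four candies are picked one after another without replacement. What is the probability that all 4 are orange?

1/364

P(all orange) = 5/16 × 4/15 × 3/14 × 2/13 = 120/43680 = 1/364.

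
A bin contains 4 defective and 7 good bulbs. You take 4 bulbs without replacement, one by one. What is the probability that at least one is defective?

P(no defective) = 7/11 × 6/10 × 5/9 × 4/8 = 840/7920 = 7/66.
P(at least one) = 1 − 7/66 = 59/66.

59/66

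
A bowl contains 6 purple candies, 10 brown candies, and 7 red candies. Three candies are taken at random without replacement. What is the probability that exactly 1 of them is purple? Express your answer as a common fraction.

One ordering (purple drawn first) has probability 6/23 × 17/22 × 16/21 = 1632/10626 = 272/1771.
There are C(3,1) = 3 such orderings, each equally likely, so P = 3 × 272/1771 = 816/1771.

816/1771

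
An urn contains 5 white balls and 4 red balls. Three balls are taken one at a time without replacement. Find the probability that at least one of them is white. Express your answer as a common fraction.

P(no white) = 4/9 × 3/8 × 2/7 = 24/504 = 1/21.
P(at least one) = 1 − 1/21 = 20/21.

20/21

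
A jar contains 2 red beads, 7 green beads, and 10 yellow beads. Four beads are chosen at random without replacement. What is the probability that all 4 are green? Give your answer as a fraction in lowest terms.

P(all green) = 7/19 × 6/18 × 5/17 × 4/16 = 840/93024 = 35/3876.

35/3876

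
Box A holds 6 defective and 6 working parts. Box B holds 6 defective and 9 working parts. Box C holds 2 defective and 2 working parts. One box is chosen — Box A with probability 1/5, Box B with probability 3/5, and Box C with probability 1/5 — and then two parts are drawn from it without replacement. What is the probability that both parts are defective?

From Box A: P(both defective) = (6/12)(5/11) = 5/22.
From Box B: P(both defective) = (6/15)(5/14) = 1/7.
From Box C: P(both defective) = (2/4)(1/3) = 1/6.
Total probability = (1/5)(5/22) + (3/5)(1/7) + (1/5)(1/6) = 38/231.

38/231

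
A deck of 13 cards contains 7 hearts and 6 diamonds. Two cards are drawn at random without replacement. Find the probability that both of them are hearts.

P = 7/13 × 6/12 = 42/156 = 7/26.

7/26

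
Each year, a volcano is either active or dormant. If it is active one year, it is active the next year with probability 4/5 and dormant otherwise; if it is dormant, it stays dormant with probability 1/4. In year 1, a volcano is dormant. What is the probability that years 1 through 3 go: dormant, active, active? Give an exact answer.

3/5

Year 1 is given. For each transition, use the conditional probability from the current state:
P(active | dormant) = 3/4; P(active | active) = 4/5.
P = 3/4 × 4/5 = 12/20 = 3/5.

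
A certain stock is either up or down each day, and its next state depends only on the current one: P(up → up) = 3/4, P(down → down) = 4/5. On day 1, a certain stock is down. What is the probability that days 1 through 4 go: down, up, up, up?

9/80

Day 1 is given. For each transition, use the conditional probability from the current state:
P(up | down) = 1/5; P(up | up) = 3/4; P(up | up) = 3/4.
P = 1/5 × 3/4 × 3/4 = 9/80.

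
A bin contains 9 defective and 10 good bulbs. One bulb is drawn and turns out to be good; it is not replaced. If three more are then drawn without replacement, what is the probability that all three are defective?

After the first draw, 9 of the remaining 18 bulbs are defective.
P = 9/18 × 8/17 × 7/16 = 504/4896 = 7/68.

7/68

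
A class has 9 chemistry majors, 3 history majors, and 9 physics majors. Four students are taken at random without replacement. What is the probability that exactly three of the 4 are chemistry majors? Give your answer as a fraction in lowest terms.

16/95

One ordering (chemistry majors drawn first) has probability 9/21 × 8/20 × 7/19 × 12/18 = 6048/143640 = 4/95.
There are C(4,3) = 4 such orderings, each equally likely, so P = 4 × 4/95 = 16/95.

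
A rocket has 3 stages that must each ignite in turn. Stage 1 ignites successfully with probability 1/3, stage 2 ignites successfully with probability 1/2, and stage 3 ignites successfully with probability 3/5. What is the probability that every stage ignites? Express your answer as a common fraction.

1/10

Each stage is reached only if all earlier stages succeed, so
P = 1/3 × 1/2 × 3/5 = 3/30 = 1/10.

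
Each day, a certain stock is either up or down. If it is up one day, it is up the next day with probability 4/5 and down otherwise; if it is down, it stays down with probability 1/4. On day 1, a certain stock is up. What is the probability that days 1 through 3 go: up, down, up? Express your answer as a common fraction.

Day 1 is given. For each transition, use the conditional probability from the current state:
P(down | up) = 1/5; P(up | down) = 3/4.
P = 1/5 × 3/4 = 3/20.

3/20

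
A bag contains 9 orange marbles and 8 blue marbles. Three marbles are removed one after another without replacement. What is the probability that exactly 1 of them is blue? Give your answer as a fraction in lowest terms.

One ordering (blue drawn first) has probability 8/17 × 9/16 × 8/15 = 576/4080 = 12/85.
There are C(3,1) = 3 such orderings, each equally likely, so P = 3 × 12/85 = 36/85.

36/85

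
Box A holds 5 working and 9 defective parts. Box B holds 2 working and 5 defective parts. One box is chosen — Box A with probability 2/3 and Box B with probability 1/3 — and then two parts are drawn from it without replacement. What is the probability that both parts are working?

73/819

From Box A: P(both working) = (5/14)(4/13) = 10/91.
From Box B: P(both working) = (2/7)(1/6) = 1/21.
Total probability = (2/3)(10/91) + (1/3)(1/21) = 73/819.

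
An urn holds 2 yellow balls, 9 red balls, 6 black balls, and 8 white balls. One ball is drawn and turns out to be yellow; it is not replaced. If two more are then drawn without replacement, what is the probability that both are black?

With the first ball removed, 6 black remain out of 24.
P = 6/24 × 5/23 = 30/552 = 5/92.

5/92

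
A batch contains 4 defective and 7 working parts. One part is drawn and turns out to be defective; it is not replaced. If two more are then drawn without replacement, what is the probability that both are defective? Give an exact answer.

After the first draw, 3 of the remaining 10 parts are defective.
P = 3/10 × 2/9 = 6/90 = 1/15.

1/15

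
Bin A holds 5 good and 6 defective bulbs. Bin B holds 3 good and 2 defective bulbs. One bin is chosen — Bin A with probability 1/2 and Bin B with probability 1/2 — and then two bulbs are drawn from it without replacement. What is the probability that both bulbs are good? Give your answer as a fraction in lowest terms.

From Bin A: P(both good) = (5/11)(4/10) = 2/11.
From Bin B: P(both good) = (3/5)(2/4) = 3/10.
Total probability = (1/2)(2/11) + (1/2)(3/10) = 53/220.

53/220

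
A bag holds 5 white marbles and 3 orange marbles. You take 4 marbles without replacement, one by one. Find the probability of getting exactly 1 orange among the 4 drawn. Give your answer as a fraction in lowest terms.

One ordering (orange drawn first) has probability 3/8 × 5/7 × 4/6 × 3/5 = 180/1680 = 3/28.
There are C(4,1) = 4 such orderings, each equally likely, so P = 4 × 3/28 = 3/7.

3/7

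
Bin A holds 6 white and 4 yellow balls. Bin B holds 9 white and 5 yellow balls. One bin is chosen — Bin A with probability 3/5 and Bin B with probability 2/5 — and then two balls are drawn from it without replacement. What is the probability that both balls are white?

163/455

From Bin A: P(both white) = (6/10)(5/9) = 1/3.
From Bin B: P(both white) = (9/14)(8/13) = 36/91.
Total probability = (3/5)(1/3) + (2/5)(36/91) = 163/455.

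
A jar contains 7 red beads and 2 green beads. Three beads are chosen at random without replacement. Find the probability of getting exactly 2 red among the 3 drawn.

One ordering (red drawn first) has probability 7/9 × 6/8 × 2/7 = 84/504 = 1/6.
There are C(3,2) = 3 such orderings, each equally likely, so P = 3 × 1/6 = 1/2.

1/2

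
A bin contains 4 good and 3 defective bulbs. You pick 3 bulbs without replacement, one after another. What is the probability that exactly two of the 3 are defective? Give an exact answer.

One ordering (defective drawn first) has probability 3/7 × 2/6 × 4/5 = 24/210 = 4/35.
There are C(3,2) = 3 such orderings, each equally likely, so P = 3 × 4/35 = 12/35.

12/35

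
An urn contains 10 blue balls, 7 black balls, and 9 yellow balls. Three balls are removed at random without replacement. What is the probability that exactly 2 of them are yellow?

153/650

One ordering (yellow drawn first) has probability 9/26 × 8/25 × 17/24 = 1224/15600 = 51/650.
There are C(3,2) = 3 such orderings, each equally likely, so P = 3 × 51/650 = 153/650.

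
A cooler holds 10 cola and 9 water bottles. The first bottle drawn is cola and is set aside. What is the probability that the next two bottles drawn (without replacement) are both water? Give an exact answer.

With the first bottle removed, 9 water remain out of 18.
P = 9/18 × 8/17 = 72/306 = 4/17.

4/17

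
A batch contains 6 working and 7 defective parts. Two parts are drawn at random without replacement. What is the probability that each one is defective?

7/26

P = 7/13 × 6/12 = 42/156 = 7/26.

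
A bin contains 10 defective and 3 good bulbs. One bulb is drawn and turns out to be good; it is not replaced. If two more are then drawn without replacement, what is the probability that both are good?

1/66

With the first bulb removed, 2 good remain out of 12.
P = 2/12 × 1/11 = 2/132 = 1/66.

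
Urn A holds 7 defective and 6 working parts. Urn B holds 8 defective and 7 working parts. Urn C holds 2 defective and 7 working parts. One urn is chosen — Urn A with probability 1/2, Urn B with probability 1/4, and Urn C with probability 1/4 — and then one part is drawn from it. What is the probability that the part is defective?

From Urn A: P(defective) = 7/13.
From Urn B: P(defective) = 8/15.
From Urn C: P(defective) = 2/9.
Total probability = (1/2)(7/13) + (1/4)(8/15) + (1/4)(2/9) = 268/585.

268/585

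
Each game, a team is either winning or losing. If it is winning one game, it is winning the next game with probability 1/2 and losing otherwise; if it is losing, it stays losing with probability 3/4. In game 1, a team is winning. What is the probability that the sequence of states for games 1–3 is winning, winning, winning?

Game 1 is given. For each transition, use the conditional probability from the current state:
P(winning | winning) = 1/2; P(winning | winning) = 1/2.
P = 1/2 × 1/2 = 1/4.

1/4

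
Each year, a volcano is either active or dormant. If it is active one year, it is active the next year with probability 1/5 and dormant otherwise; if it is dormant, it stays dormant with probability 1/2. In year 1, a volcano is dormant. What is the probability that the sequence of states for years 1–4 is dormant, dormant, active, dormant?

Year 1 is given. For each transition, use the conditional probability from the current state:
P(dormant | dormant) = 1/2; P(active | dormant) = 1/2; P(dormant | active) = 4/5.
P = 1/2 × 1/2 × 4/5 = 4/20 = 1/5.

1/5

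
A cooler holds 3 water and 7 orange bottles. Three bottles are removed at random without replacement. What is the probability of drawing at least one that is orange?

119/120

P(no orange) = 3/10 × 2/9 × 1/8 = 6/720 = 1/120.
P(at least one) = 1 − 1/120 = 119/120.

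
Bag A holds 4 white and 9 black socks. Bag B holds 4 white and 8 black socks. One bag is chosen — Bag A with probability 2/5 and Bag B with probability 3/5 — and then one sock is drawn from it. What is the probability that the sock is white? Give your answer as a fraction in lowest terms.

From Bag A: P(white) = 4/13.
From Bag B: P(white) = 4/12.
Total probability = (2/5)(4/13) + (3/5)(4/12) = 21/65.

21/65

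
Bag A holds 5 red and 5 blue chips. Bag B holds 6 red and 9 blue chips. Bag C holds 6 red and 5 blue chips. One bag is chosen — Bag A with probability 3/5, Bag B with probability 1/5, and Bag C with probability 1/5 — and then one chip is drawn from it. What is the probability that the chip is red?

269/550

From Bag A: P(red) = 5/10.
From Bag B: P(red) = 6/15.
From Bag C: P(red) = 6/11.
Total probability = (3/5)(5/10) + (1/5)(6/15) + (1/5)(6/11) = 269/550.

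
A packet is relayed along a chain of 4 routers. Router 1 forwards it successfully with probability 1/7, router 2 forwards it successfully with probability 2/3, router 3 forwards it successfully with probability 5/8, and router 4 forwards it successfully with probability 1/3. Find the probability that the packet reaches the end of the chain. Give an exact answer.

Each stage is reached only if all earlier stages succeed, so
P = 1/7 × 2/3 × 5/8 × 1/3 = 10/504 = 5/252.

5/252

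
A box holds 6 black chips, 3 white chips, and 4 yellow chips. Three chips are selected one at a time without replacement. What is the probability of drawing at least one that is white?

P(no white) = 10/13 × 9/12 × 8/11 = 720/1716 = 60/143.
P(at least one) = 1 − 60/143 = 83/143.

83/143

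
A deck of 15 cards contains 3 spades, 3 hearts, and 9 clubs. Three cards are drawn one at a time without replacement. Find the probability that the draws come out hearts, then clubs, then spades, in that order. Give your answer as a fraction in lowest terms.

Chain rule:
P = 3/15 × 9/14 × 3/13 = 81/2730 = 27/910.

27/910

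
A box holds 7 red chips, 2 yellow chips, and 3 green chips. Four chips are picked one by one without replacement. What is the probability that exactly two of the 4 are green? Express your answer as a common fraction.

One ordering (green drawn first) has probability 3/12 × 2/11 × 9/10 × 8/9 = 432/11880 = 2/55.
There are C(4,2) = 6 such orderings, each equally likely, so P = 6 × 2/55 = 12/55.

12/55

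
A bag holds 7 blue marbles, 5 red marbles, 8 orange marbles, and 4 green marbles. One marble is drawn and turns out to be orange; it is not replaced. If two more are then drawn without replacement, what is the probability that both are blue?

With the first marble removed, 7 blue remain out of 23.
P = 7/23 × 6/22 = 42/506 = 21/253.

21/253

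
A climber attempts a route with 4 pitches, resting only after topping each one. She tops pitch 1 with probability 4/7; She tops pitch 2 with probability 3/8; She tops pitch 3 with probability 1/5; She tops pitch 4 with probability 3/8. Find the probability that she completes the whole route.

9/560

Each stage is reached only if all earlier stages succeed, so
P = 4/7 × 3/8 × 1/5 × 3/8 = 36/2240 = 9/560.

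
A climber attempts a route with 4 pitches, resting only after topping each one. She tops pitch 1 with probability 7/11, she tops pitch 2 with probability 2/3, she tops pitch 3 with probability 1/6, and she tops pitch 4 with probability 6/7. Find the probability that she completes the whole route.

Multiplying along the chain,
P = 7/11 × 2/3 × 1/6 × 6/7 = 84/1386 = 2/33.

2/33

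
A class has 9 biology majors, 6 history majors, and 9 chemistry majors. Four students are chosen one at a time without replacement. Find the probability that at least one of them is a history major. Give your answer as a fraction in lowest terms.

P(no history majors) = 18/24 × 17/23 × 16/22 × 15/21 = 73440/255024 = 510/1771.
P(at least one) = 1 − 510/1771 = 1261/1771.

1261/1771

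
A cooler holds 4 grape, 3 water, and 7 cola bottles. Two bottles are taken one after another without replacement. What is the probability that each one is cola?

3/13

P = 7/14 × 6/13 = 42/182 = 3/13.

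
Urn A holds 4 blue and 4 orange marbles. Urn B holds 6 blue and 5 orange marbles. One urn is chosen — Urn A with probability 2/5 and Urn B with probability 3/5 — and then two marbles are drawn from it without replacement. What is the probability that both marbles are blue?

96/385

From Urn A: P(both blue) = (4/8)(3/7) = 3/14.
From Urn B: P(both blue) = (6/11)(5/10) = 3/11.
Total probability = (2/5)(3/14) + (3/5)(3/11) = 96/385.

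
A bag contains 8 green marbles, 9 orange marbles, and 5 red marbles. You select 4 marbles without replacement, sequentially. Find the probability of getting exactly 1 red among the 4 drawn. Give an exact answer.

One ordering (red drawn first) has probability 5/22 × 17/21 × 16/20 × 15/19 = 20400/175560 = 170/1463.
There are C(4,1) = 4 such orderings, each equally likely, so P = 4 × 170/1463 = 680/1463.

680/1463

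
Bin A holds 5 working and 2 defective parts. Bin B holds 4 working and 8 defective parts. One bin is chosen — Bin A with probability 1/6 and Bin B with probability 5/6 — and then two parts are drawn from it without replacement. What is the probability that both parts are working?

215/1386

From Bin A: P(both working) = (5/7)(4/6) = 10/21.
From Bin B: P(both working) = (4/12)(3/11) = 1/11.
Total probability = (1/6)(10/21) + (5/6)(1/11) = 215/1386.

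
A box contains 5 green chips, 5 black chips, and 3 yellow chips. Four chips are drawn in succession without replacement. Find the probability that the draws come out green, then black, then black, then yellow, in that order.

5/286

Chain rule:
P = 5/13 × 5/12 × 4/11 × 3/10 = 300/17160 = 5/286.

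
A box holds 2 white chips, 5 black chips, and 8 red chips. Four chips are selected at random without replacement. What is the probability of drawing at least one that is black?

11/13

P(no black) = 10/15 × 9/14 × 8/13 × 7/12 = 5040/32760 = 2/13.
P(at least one) = 1 − 2/13 = 11/13.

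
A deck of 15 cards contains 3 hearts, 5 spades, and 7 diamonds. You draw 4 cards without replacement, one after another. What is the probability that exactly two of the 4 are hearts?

66/455

One ordering (hearts drawn first) has probability 3/15 × 2/14 × 12/13 × 11/12 = 792/32760 = 11/455.
There are C(4,2) = 6 such orderings, each equally likely, so P = 6 × 11/455 = 66/455.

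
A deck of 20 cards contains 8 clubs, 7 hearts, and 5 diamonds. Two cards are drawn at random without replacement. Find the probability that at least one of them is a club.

62/95

P(no clubs) = 12/20 × 11/19 = 132/380 = 33/95.
P(at least one) = 1 − 33/95 = 62/95.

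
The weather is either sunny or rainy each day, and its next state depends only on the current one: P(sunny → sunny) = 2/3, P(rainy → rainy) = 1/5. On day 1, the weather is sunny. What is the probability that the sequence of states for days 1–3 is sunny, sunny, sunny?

Day 1 is given. For each transition, use the conditional probability from the current state:
P(sunny | sunny) = 2/3; P(sunny | sunny) = 2/3.
P = 2/3 × 2/3 = 4/9.

4/9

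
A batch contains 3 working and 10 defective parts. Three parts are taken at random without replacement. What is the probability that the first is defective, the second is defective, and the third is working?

Chain rule:
P = 10/13 × 9/12 × 3/11 = 270/1716 = 45/286.

45/286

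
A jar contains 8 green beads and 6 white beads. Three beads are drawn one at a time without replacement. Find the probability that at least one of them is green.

P(no green) = 6/14 × 5/13 × 4/12 = 120/2184 = 5/91.
P(at least one) = 1 − 5/91 = 86/91.

86/91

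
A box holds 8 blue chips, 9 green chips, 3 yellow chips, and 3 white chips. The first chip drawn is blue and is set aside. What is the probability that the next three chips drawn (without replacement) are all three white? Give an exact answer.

1/1540

With the first chip removed, 3 white remain out of 22.
P = 3/22 × 2/21 × 1/20 = 6/9240 = 1/1540.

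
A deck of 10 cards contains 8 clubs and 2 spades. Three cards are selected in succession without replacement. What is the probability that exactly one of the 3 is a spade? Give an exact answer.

7/15

One ordering (a spade drawn first) has probability 2/10 × 8/9 × 7/8 = 112/720 = 7/45.
There are C(3,1) = 3 such orderings, each equally likely, so P = 3 × 7/45 = 7/15.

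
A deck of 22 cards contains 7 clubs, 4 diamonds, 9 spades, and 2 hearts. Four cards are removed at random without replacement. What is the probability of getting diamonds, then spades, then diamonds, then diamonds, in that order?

Multiply the probability of each draw given the previous ones:
P = 4/22 × 9/21 × 3/20 × 2/19 = 216/175560 = 9/7315.

9/7315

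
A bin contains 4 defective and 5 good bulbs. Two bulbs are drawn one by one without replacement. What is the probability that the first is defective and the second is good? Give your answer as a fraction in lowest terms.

5/18

Each draw changes the counts, so multiply the conditional probabilities along the sequence:
P = 4/9 × 5/8 = 20/72 = 5/18.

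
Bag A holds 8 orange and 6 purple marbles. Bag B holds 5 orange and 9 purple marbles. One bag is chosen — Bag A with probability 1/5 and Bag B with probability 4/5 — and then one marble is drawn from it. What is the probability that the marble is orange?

From Bag A: P(orange) = 8/14.
From Bag B: P(orange) = 5/14.
Total probability = (1/5)(8/14) + (4/5)(5/14) = 2/5.

2/5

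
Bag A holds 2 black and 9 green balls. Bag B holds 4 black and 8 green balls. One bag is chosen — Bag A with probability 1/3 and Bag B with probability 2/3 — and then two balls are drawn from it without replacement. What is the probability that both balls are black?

1/15

From Bag A: P(both black) = (2/11)(1/10) = 1/55.
From Bag B: P(both black) = (4/12)(3/11) = 1/11.
Total probability = (1/3)(1/55) + (2/3)(1/11) = 1/15.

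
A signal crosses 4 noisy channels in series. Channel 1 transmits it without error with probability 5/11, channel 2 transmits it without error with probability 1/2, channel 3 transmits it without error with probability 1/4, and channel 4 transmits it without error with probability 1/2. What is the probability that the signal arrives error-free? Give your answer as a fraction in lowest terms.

Each stage is reached only if all earlier stages succeed, so
P = 5/11 × 1/2 × 1/4 × 1/2 = 5/176.

5/176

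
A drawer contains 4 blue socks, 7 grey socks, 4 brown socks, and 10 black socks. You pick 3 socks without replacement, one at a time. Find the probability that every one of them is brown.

P(every draw is brown) = 4/25 × 3/24 × 2/23 = 24/13800 = 1/575.

1/575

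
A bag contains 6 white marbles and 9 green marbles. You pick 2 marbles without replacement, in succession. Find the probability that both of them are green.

12/35

P(every draw is green) = 9/15 × 8/14 = 72/210 = 12/35.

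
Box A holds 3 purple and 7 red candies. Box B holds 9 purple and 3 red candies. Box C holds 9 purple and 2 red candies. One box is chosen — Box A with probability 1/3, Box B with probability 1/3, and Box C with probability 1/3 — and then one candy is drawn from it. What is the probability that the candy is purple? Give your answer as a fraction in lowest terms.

From Box A: P(purple) = 3/10.
From Box B: P(purple) = 9/12.
From Box C: P(purple) = 9/11.
Total probability = (1/3)(3/10) + (1/3)(9/12) + (1/3)(9/11) = 137/220.

137/220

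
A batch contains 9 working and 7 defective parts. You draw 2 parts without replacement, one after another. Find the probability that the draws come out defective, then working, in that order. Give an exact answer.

21/80

Chain rule:
P = 7/16 × 9/15 = 63/240 = 21/80.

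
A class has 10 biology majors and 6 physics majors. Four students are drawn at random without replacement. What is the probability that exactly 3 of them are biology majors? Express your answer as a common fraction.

One ordering (biology majors drawn first) has probability 10/16 × 9/15 × 8/14 × 6/13 = 4320/43680 = 9/91.
There are C(4,3) = 4 such orderings, each equally likely, so P = 4 × 9/91 = 36/91.

36/91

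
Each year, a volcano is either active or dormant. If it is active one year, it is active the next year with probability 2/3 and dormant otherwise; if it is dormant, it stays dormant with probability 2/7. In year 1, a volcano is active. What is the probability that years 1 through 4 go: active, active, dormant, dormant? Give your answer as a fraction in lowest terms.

4/63

Year 1 is given. For each transition, use the conditional probability from the current state:
P(active | active) = 2/3; P(dormant | active) = 1/3; P(dormant | dormant) = 2/7.
P = 2/3 × 1/3 × 2/7 = 4/63.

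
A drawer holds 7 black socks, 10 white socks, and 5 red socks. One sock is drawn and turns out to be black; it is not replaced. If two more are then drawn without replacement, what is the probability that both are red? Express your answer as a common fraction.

1/21

With the first sock removed, 5 red remain out of 21.
P = 5/21 × 4/20 = 20/420 = 1/21.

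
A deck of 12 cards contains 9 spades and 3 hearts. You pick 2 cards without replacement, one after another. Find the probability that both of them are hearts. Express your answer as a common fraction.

P(all hearts) = 3/12 × 2/11 = 6/132 = 1/22.

1/22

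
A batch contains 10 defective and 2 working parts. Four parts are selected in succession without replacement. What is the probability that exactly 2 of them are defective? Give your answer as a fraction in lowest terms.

1/11

One ordering (defective drawn first) has probability 10/12 × 9/11 × 2/10 × 1/9 = 180/11880 = 1/66.
There are C(4,2) = 6 such orderings, each equally likely, so P = 6 × 1/66 = 1/11.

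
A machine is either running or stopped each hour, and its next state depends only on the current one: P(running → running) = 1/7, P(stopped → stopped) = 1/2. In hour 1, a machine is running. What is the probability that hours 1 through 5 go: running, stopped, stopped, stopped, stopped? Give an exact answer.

3/28

Hour 1 is given. For each transition, use the conditional probability from the current state:
P(stopped | running) = 6/7; P(stopped | stopped) = 1/2; P(stopped | stopped) = 1/2; P(stopped | stopped) = 1/2.
P = 6/7 × 1/2 × 1/2 × 1/2 = 6/56 = 3/28.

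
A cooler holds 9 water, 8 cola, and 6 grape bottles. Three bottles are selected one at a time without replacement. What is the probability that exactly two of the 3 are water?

72/253

One ordering (water drawn first) has probability 9/23 × 8/22 × 14/21 = 1008/10626 = 24/253.
There are C(3,2) = 3 such orderings, each equally likely, so P = 3 × 24/253 = 72/253.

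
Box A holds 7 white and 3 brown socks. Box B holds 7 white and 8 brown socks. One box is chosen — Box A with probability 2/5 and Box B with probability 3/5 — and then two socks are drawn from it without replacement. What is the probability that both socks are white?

23/75

From Box A: P(both white) = (7/10)(6/9) = 7/15.
From Box B: P(both white) = (7/15)(6/14) = 1/5.
Total probability = (2/5)(7/15) + (3/5)(1/5) = 23/75.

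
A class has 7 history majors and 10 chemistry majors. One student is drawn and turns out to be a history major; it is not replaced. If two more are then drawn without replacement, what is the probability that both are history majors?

1/8

After the first draw, 6 of the remaining 16 students are history majors.
P = 6/16 × 5/15 = 30/240 = 1/8.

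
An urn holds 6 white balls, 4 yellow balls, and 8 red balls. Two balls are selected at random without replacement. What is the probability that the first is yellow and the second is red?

Each draw changes the counts, so multiply the conditional probabilities along the sequence:
P = 4/18 × 8/17 = 32/306 = 16/153.

16/153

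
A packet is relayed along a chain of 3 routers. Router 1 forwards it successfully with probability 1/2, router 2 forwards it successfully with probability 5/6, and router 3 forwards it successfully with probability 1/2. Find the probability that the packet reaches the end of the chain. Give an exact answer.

5/24

Multiplying along the chain,
P = 1/2 × 5/6 × 1/2 = 5/24.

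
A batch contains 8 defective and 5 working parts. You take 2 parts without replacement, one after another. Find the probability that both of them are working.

5/39

P = 5/13 × 4/12 = 20/156 = 5/39.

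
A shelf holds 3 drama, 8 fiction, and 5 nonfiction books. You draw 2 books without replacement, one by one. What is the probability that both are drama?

P(all drama) = 3/16 × 2/15 = 6/240 = 1/40.

1/40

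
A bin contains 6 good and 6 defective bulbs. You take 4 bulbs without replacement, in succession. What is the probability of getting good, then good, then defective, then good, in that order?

Each draw changes the counts, so multiply the conditional probabilities along the sequence:
P = 6/12 × 5/11 × 6/10 × 4/9 = 720/11880 = 2/33.

2/33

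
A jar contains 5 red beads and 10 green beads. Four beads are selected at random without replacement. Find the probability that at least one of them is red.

11/13

P(no red) = 10/15 × 9/14 × 8/13 × 7/12 = 5040/32760 = 2/13.
P(at least one) = 1 − 2/13 = 11/13.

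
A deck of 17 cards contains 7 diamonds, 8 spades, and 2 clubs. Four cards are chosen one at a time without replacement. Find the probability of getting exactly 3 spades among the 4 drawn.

18/85

One ordering (spades drawn first) has probability 8/17 × 7/16 × 6/15 × 9/14 = 3024/57120 = 9/170.
There are C(4,3) = 4 such orderings, each equally likely, so P = 4 × 9/170 = 18/85.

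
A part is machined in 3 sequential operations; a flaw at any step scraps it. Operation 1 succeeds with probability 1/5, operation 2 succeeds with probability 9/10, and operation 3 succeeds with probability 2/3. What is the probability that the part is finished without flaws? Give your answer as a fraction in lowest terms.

3/25

Multiplying along the chain,
P = 1/5 × 9/10 × 2/3 = 18/150 = 3/25.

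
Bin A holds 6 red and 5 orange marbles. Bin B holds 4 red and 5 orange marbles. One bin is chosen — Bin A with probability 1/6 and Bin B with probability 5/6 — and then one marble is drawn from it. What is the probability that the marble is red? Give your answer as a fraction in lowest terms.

137/297

From Bin A: P(red) = 6/11.
From Bin B: P(red) = 4/9.
Total probability = (1/6)(6/11) + (5/6)(4/9) = 137/297.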